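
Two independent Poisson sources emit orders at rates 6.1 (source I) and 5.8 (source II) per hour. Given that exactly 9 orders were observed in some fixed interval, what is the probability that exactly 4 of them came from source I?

0.2393

Given the total, each event is independently from source I with probability p = λ_I/(λ_I+λ_II) = 6.1/11.9 ≈ 0.5126.
So K ~ Binomial(9, 6.1/11.9): P(K = 4) = C(9,4) · (6.1/11.9)^4 · (5.8/11.9)^5 ≈ 0.2393.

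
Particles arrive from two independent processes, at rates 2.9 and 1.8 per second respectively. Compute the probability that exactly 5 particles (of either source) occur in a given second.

Independent Poisson processes superpose: combined rate λ = 2.9 + 1.8 = 4.7 per second.
So μ = 4.7.
P(N = 5) = e^(−4.7) · 4.7^5/5! ≈ 0.1738.

0.1738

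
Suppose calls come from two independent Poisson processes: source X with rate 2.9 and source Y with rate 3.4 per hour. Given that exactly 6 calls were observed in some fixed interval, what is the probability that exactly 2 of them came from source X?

Given the total, each event is independently from source X with probability p = λ_X/(λ_X+λ_Y) = 2.9/6.3 ≈ 0.4603.
So K ~ Binomial(6, 2.9/6.3): P(K = 2) = C(6,2) · (2.9/6.3)^2 · (3.4/6.3)^4 ≈ 0.2696.

0.2696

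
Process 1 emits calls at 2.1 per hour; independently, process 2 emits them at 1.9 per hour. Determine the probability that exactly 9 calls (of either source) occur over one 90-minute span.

0.0688

Independent Poisson processes superpose: combined rate λ = 2.1 + 1.9 = 4 per hour.
Over the interval, μ = 4 × 1.5 = 6 (a 90-minute span = 1.5 hours).
P(N = 9) = e^(−6) · 6^9/9! ≈ 0.0688.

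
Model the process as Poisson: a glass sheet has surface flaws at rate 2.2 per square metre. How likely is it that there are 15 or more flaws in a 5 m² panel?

Over the interval, μ = 2.2 × 5 = 11 (a 5 m² panel = 5 square metres).
P(N ≥ 15) = 1 − P(N ≤ 14) = 1 − Σ_{j=0}^{14} e^(−μ) μ^j/j! ≈ 0.1460.

0.1460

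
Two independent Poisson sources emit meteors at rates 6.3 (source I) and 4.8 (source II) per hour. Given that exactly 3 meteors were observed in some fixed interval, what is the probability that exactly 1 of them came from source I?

0.3184

Given the total, each event is independently from source I with probability p = λ_I/(λ_I+λ_II) = 6.3/11.1 ≈ 0.5676.
So K ~ Binomial(3, 6.3/11.1): P(K = 1) = C(3,1) · (6.3/11.1)^1 · (4.8/11.1)^2 ≈ 0.3184.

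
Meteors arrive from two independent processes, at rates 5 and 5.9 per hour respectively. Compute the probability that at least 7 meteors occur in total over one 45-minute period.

0.7075

Independent Poisson processes superpose: combined rate λ = 5 + 5.9 = 10.9 per hour.
Over the interval, μ = 10.9 × 0.75 = 8.175 (a 45-minute period = 0.75 hours).
P(N ≥ 7) = 1 − P(N ≤ 6) ≈ 0.7075.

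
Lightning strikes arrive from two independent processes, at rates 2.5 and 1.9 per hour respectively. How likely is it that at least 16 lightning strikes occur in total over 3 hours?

Independent Poisson processes superpose: combined rate λ = 2.5 + 1.9 = 4.4 per hour.
Over the interval, μ = 4.4 × 3 = 13.2 (3 hours).
P(N ≥ 16) = 1 − P(N ≤ 15) ≈ 0.2544.

0.2544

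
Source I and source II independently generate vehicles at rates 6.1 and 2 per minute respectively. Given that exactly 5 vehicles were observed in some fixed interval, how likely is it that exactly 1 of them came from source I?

Given the total, each event is independently from source I with probability p = λ_I/(λ_I+λ_II) = 6.1/8.1 ≈ 0.7531.
So K ~ Binomial(5, 6.1/8.1): P(K = 1) = C(5,1) · (6.1/8.1)^1 · (2/8.1)^4 ≈ 0.0140.

0.0140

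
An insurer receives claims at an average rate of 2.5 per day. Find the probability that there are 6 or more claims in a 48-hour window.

0.3840

Over the interval, μ = 2.5 × 2 = 5 (a 48-hour window = 2 days).
P(N ≥ 6) = 1 − P(N ≤ 5) = 1 − Σ_{j=0}^{5} e^(−μ) μ^j/j! ≈ 0.3840.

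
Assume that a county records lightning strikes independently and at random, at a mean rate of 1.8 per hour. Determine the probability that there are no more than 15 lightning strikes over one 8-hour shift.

0.6293

Over the interval, μ = 1.8 × 8 = 14.4 (an 8-hour shift = 8 hours).
P(N ≤ 15) = Σ_{j=0}^{15} e^(−μ) μ^j/j! ≈ 0.6293.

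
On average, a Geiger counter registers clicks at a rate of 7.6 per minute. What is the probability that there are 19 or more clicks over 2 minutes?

Over the interval, μ = 7.6 × 2 = 15.2 (2 minutes).
P(N ≥ 19) = 1 − P(N ≤ 18) = 1 − Σ_{j=0}^{18} e^(−μ) μ^j/j! ≈ 0.1949.

0.1949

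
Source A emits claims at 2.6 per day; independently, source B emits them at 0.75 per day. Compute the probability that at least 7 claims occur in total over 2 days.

0.5047

Independent Poisson processes superpose: combined rate λ = 2.6 + 0.75 = 3.35 per day.
Over the interval, μ = 3.35 × 2 = 6.7 (2 days).
P(N ≥ 7) = 1 − P(N ≤ 6) ≈ 0.5047.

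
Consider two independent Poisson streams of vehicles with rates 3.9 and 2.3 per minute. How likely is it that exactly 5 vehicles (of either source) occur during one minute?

Independent Poisson processes superpose: combined rate λ = 3.9 + 2.3 = 6.2 per minute.
So μ = 6.2.
P(N = 5) = e^(−6.2) · 6.2^5/5! ≈ 0.1549.

0.1549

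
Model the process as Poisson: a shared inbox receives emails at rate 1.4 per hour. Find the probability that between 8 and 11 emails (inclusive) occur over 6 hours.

0.4584

Over the interval, μ = 1.4 × 6 = 8.4 (6 hours).
P(8 ≤ N ≤ 11) = Σ_{j=8}^{11} e^(−8.4) · 8.4^j/j! ≈ 0.4584.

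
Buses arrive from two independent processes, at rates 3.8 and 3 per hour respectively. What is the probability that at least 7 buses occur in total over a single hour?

Independent Poisson processes superpose: combined rate λ = 3.8 + 3 = 6.8 per hour.
So μ = 6.8.
P(N ≥ 7) = 1 − P(N ≤ 6) ≈ 0.5201.

0.5201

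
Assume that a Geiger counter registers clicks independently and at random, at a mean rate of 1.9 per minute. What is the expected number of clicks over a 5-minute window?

E[N] = λt = 1.9 × 5 = 9.5 (a 5-minute window = 5 minutes).

9.5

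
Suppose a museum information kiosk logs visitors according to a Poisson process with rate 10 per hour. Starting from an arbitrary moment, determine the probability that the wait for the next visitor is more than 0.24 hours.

The wait for the next event is exponential with rate λ = 10 per hour.
P(T > 0.24) = e^(−λt) = e^(−10 × 0.24) = e^(−2.4) ≈ 0.0907.

0.0907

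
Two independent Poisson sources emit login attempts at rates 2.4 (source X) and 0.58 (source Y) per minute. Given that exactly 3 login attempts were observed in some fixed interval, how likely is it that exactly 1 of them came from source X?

0.0915

Given the total, each event is independently from source X with probability p = λ_X/(λ_X+λ_Y) = 2.4/2.98 ≈ 0.8054.
So K ~ Binomial(3, 2.4/2.98): P(K = 1) = C(3,1) · (2.4/2.98)^1 · (0.58/2.98)^2 ≈ 0.0915.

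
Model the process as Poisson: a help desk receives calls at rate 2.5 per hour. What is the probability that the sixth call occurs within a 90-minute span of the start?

Over the interval, μ = 2.5 × 1.5 = 3.75 (a 90-minute span = 1.5 hours).
The sixth arrival falls in the interval iff at least 6 events occur there: P(S_6 ≤ t) = P(N ≥ 6) = 1 − P(N ≤ 5) ≈ 0.1771.

0.1771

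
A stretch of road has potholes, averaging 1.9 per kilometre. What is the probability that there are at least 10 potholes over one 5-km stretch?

0.4782

Over the interval, μ = 1.9 × 5 = 9.5 (a 5-km stretch = 5 kilometres).
P(N ≥ 10) = 1 − P(N ≤ 9) = 1 − Σ_{j=0}^{9} e^(−μ) μ^j/j! ≈ 0.4782.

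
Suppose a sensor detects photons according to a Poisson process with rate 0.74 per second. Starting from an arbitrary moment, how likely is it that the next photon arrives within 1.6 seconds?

Inter-arrival times are exponential with rate λ = 0.74 per second.
P(T ≤ 1.6) = 1 − e^(−λt) = 1 − e^(−0.74 × 1.6) = 1 − e^(−1.184) ≈ 0.6939.

0.6939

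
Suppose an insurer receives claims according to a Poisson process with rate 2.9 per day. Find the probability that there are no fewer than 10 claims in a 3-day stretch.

Over the interval, μ = 2.9 × 3 = 8.7 (a 3-day stretch = 3 days).
P(N ≥ 10) = 1 − P(N ≤ 9) = 1 − Σ_{j=0}^{9} e^(−μ) μ^j/j! ≈ 0.3731.

0.3731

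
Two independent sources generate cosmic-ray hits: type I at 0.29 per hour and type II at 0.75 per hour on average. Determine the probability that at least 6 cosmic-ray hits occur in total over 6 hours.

Independent Poisson processes superpose: combined rate λ = 0.29 + 0.75 = 1.04 per hour.
Over the interval, μ = 1.04 × 6 = 6.24 (6 hours).
P(N ≥ 6) = 1 − P(N ≤ 5) ≈ 0.5921.

0.5921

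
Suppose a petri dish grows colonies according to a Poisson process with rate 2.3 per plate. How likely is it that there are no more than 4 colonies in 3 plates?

Over the interval, μ = 2.3 × 3 = 6.9 (3 plates).
P(N ≤ 4) = Σ_{j=0}^{4} e^(−μ) μ^j/j! ≈ 0.1823.

0.1823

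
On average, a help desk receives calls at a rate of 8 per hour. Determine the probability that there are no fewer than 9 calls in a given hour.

0.4075

With mean μ = 8 per hour,
P(N ≥ 9) = 1 − P(N ≤ 8) = 1 − Σ_{j=0}^{8} e^(−μ) μ^j/j! ≈ 0.4075.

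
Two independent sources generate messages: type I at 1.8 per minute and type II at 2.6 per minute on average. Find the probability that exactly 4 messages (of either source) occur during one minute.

Independent Poisson processes superpose: combined rate λ = 1.8 + 2.6 = 4.4 per minute.
So μ = 4.4.
P(N = 4) = e^(−4.4) · 4.4^4/4! ≈ 0.1917.

0.1917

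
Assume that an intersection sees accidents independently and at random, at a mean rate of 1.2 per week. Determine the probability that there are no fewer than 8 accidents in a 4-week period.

0.1133

Over the interval, μ = 1.2 × 4 = 4.8 (a 4-week period = 4 weeks).
P(N ≥ 8) = 1 − P(N ≤ 7) = 1 − Σ_{j=0}^{7} e^(−μ) μ^j/j! ≈ 0.1133.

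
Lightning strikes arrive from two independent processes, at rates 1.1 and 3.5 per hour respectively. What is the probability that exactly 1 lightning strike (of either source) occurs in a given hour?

0.0462

Independent Poisson processes superpose: combined rate λ = 1.1 + 3.5 = 4.6 per hour.
So μ = 4.6.
P(N = 1) = e^(−4.6) · 4.6^1/1! ≈ 0.0462.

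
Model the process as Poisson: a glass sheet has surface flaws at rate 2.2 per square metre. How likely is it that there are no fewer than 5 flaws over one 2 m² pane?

Over the interval, μ = 2.2 × 2 = 4.4 (a 2 m² pane = 2 square metres).
P(N ≥ 5) = 1 − P(N ≤ 4) = 1 − Σ_{j=0}^{4} e^(−μ) μ^j/j! ≈ 0.4488.

0.4488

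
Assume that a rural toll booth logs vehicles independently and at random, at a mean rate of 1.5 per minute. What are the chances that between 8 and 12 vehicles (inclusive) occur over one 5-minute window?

Over the interval, μ = 1.5 × 5 = 7.5 (a 5-minute window = 5 minutes).
P(8 ≤ N ≤ 12) = Σ_{j=8}^{12} e^(−7.5) · 7.5^j/j! ≈ 0.4327.

0.4327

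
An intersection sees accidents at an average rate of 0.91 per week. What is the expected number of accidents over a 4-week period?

3.64

E[N] = λt = 0.91 × 4 = 3.64 (a 4-week period = 4 weeks).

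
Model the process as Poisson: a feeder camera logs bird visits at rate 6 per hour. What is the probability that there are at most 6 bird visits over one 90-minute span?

Over the interval, μ = 6 × 1.5 = 9 (a 90-minute span = 1.5 hours).
P(N ≤ 6) = Σ_{j=0}^{6} e^(−μ) μ^j/j! ≈ 0.2068.

0.2068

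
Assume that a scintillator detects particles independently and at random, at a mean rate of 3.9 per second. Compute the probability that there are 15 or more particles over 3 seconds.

Over the interval, μ = 3.9 × 3 = 11.7 (3 seconds).
P(N ≥ 15) = 1 − P(N ≤ 14) = 1 − Σ_{j=0}^{14} e^(−μ) μ^j/j! ≈ 0.2015.

0.2015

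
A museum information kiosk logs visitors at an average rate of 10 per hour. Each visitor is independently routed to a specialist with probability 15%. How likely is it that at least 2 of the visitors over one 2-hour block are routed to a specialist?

Thinning: the visitors that are routed to a specialist themselves form a Poisson process with rate 0.15 × 10 = 1.5 per hour.
Over the interval, μ = 1.5 × 2 = 3 (a 2-hour block = 2 hours).
P(N ≥ 2) = 1 − P(N ≤ 1) ≈ 0.8009.

0.8009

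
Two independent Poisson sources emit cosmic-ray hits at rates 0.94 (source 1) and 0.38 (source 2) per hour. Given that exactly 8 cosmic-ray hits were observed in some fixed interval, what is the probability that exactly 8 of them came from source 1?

Given the total, each event is independently from source 1 with probability p = λ_1/(λ_1+λ_2) = 0.94/1.32 ≈ 0.7121.
So K ~ Binomial(8, 0.94/1.32): P(K = 8) = C(8,8) · (0.94/1.32)^8 · (0.38/1.32)^0 ≈ 0.0661.

0.0661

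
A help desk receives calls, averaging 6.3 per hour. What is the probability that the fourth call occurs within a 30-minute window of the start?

Over the interval, μ = 6.3 × 0.5 = 3.15 (a 30-minute window = 0.5 hours).
The fourth arrival falls in the interval iff at least 4 events occur there: P(S_4 ≤ t) = P(N ≥ 4) = 1 − P(N ≤ 3) ≈ 0.3863.

0.3863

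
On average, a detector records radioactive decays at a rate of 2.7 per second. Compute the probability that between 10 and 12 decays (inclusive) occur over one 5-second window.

0.2741

Over the interval, μ = 2.7 × 5 = 13.5 (a 5-second window = 5 seconds).
P(10 ≤ N ≤ 12) = Σ_{j=10}^{12} e^(−13.5) · 13.5^j/j! ≈ 0.2741.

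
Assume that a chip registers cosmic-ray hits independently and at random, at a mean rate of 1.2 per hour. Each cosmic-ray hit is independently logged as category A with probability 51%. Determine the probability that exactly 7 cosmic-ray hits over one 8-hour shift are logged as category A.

0.1000

Thinning: the cosmic-ray hits that are logged as category A themselves form a Poisson process with rate 0.51 × 1.2 = 0.612 per hour.
Over the interval, μ = 0.612 × 8 = 4.896 (an 8-hour shift = 8 hours).
P(N = 7) = e^(−4.896) · 4.896^7/7! ≈ 0.1000.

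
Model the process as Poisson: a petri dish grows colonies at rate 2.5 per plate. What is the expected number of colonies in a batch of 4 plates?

E[N] = λt = 2.5 × 4 = 10 (a batch of 4 plates = 4 plates).

10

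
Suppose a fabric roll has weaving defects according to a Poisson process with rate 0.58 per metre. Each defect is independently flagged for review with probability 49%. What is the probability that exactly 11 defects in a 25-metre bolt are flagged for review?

Thinning: the defects that are flagged for review themselves form a Poisson process with rate 0.49 × 0.58 = 0.2842 per metre.
Over the interval, μ = 0.2842 × 25 = 7.105 (a 25-metre bolt = 25 metres).
P(N = 11) = e^(−7.105) · 7.105^11/11! ≈ 0.0479.

0.0479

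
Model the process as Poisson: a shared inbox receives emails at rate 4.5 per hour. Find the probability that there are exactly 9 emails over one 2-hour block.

0.1318

Over the interval, μ = 4.5 × 2 = 9 (a 2-hour block = 2 hours).
P(N = 9) = e^(−μ) μ^9/9! = e^(−9) · 9^9/362880 ≈ 0.1318.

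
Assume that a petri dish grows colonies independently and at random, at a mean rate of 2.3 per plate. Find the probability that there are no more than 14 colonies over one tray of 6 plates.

0.5916

Over the interval, μ = 2.3 × 6 = 13.8 (a tray of 6 plates = 6 plates).
P(N ≤ 14) = Σ_{j=0}^{14} e^(−μ) μ^j/j! ≈ 0.5916.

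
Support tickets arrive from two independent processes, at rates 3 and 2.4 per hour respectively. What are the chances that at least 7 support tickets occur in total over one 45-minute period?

0.1159

Independent Poisson processes superpose: combined rate λ = 3 + 2.4 = 5.4 per hour.
Over the interval, μ = 5.4 × 0.75 = 4.05 (a 45-minute period = 0.75 hours).
P(N ≥ 7) = 1 − P(N ≤ 6) ≈ 0.1159.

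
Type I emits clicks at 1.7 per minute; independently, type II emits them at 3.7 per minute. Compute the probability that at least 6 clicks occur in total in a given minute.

Independent Poisson processes superpose: combined rate λ = 1.7 + 3.7 = 5.4 per minute.
So μ = 5.4.
P(N ≥ 6) = 1 − P(N ≤ 5) ≈ 0.4539.

0.4539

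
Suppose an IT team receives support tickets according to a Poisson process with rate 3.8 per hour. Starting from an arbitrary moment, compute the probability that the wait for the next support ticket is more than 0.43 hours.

0.1951

The wait for the next event is exponential with rate λ = 3.8 per hour.
P(T > 0.43) = e^(−λt) = e^(−3.8 × 0.43) = e^(−1.634) ≈ 0.1951.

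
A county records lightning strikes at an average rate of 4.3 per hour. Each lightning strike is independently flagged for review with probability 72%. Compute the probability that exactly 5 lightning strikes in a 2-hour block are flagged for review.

0.1552

Thinning: the lightning strikes that are flagged for review themselves form a Poisson process with rate 0.72 × 4.3 = 3.096 per hour.
Over the interval, μ = 3.096 × 2 = 6.192 (a 2-hour block = 2 hours).
P(N = 5) = e^(−6.192) · 6.192^5/5! ≈ 0.1552.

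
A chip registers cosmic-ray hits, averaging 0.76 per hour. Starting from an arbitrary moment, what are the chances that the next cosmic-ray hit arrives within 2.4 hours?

0.8386

Inter-arrival times are exponential with rate λ = 0.76 per hour.
P(T ≤ 2.4) = 1 − e^(−λt) = 1 − e^(−0.76 × 2.4) = 1 − e^(−1.824) ≈ 0.8386.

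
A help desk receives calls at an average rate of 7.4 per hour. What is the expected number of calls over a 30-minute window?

E[N] = λt = 7.4 × 0.5 = 3.7 (a 30-minute window = 0.5 hours).

3.7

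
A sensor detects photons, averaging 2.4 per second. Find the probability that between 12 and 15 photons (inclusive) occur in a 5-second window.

0.3828

Over the interval, μ = 2.4 × 5 = 12 (a 5-second window = 5 seconds).
P(12 ≤ N ≤ 15) = Σ_{j=12}^{15} e^(−12) · 12^j/j! ≈ 0.3828.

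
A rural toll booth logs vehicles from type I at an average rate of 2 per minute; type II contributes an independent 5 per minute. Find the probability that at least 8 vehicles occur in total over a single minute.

0.4013

Independent Poisson processes superpose: combined rate λ = 2 + 5 = 7 per minute.
So μ = 7.
P(N ≥ 8) = 1 − P(N ≤ 7) ≈ 0.4013.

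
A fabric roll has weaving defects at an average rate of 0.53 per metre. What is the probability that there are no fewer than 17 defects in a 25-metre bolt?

Over the interval, μ = 0.53 × 25 = 13.25 (a 25-metre bolt = 25 metres).
P(N ≥ 17) = 1 − P(N ≤ 16) = 1 − Σ_{j=0}^{16} e^(−μ) μ^j/j! ≈ 0.1830.

0.1830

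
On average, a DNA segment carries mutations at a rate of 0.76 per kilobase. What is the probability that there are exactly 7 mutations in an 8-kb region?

Over the interval, μ = 0.76 × 8 = 6.08 (an 8-kb region = 8 kilobases).
P(N = 7) = e^(−μ) μ^7/7! = e^(−6.08) · 6.08^7/5040 ≈ 0.1394.

0.1394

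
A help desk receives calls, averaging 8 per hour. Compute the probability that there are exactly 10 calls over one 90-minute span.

0.1048

Over the interval, μ = 8 × 1.5 = 12 (a 90-minute span = 1.5 hours).
P(N = 10) = e^(−μ) μ^10/10! = e^(−12) · 12^10/3628800 ≈ 0.1048.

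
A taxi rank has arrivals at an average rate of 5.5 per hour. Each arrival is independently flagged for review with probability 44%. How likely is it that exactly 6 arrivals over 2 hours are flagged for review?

Thinning: the arrivals that are flagged for review themselves form a Poisson process with rate 0.44 × 5.5 = 2.42 per hour.
Over the interval, μ = 2.42 × 2 = 4.84 (2 hours).
P(N = 6) = e^(−4.84) · 4.84^6/6! ≈ 0.1412.

0.1412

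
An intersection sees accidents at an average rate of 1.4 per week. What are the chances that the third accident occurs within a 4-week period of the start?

Over the interval, μ = 1.4 × 4 = 5.6 (a 4-week period = 4 weeks).
The third arrival falls in the interval iff at least 3 events occur there: P(S_3 ≤ t) = P(N ≥ 3) = 1 − P(N ≤ 2) ≈ 0.9176.

0.9176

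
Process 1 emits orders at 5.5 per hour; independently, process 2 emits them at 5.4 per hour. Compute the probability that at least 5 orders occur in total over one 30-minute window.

0.6346

Independent Poisson processes superpose: combined rate λ = 5.5 + 5.4 = 10.9 per hour.
Over the interval, μ = 10.9 × 0.5 = 5.45 (a 30-minute window = 0.5 hours).
P(N ≥ 5) = 1 − P(N ≤ 4) ≈ 0.6346.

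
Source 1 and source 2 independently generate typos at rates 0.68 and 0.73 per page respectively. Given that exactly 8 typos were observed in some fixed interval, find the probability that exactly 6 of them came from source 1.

0.0944

Given the total, each event is independently from source 1 with probability p = λ_1/(λ_1+λ_2) = 0.68/1.41 ≈ 0.4823.
So K ~ Binomial(8, 0.68/1.41): P(K = 6) = C(8,6) · (0.68/1.41)^6 · (0.73/1.41)^2 ≈ 0.0944.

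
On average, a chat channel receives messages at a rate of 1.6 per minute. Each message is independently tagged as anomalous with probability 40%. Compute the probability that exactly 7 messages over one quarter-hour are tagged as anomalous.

Thinning: the messages that are tagged as anomalous themselves form a Poisson process with rate 0.4 × 1.6 = 0.64 per minute.
Over the interval, μ = 0.64 × 15 = 9.6 (a quarter-hour = 15 minutes).
P(N = 7) = e^(−9.6) · 9.6^7/7! ≈ 0.1010.

0.1010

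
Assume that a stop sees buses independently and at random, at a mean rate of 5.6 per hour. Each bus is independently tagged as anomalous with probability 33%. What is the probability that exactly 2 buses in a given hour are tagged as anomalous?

Thinning: the buses that are tagged as anomalous themselves form a Poisson process with rate 0.33 × 5.6 = 1.848 per hour.
So μ = 1.848.
P(N = 2) = e^(−1.848) · 1.848^2/2! ≈ 0.2690.

0.2690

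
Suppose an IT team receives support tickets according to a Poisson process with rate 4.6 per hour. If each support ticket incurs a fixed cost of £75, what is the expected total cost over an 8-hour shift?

£2760

E[N] = 4.6 × 8 = 36.8 (an 8-hour shift = 8 hours); E[cost] = 36.8 × £75 = £2760.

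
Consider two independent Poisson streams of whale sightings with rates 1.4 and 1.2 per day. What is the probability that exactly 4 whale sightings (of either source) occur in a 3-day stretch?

0.0632

Independent Poisson processes superpose: combined rate λ = 1.4 + 1.2 = 2.6 per day.
Over the interval, μ = 2.6 × 3 = 7.8 (a 3-day stretch = 3 days).
P(N = 4) = e^(−7.8) · 7.8^4/4! ≈ 0.0632.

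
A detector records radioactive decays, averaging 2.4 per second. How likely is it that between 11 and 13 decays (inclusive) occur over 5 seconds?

0.3343

Over the interval, μ = 2.4 × 5 = 12 (5 seconds).
P(11 ≤ N ≤ 13) = Σ_{j=11}^{13} e^(−12) · 12^j/j! ≈ 0.3343.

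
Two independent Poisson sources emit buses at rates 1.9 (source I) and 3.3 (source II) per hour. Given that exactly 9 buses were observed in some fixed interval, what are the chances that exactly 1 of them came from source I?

0.0865

Given the total, each event is independently from source I with probability p = λ_I/(λ_I+λ_II) = 1.9/5.2 ≈ 0.3654.
So K ~ Binomial(9, 1.9/5.2): P(K = 1) = C(9,1) · (1.9/5.2)^1 · (3.3/5.2)^8 ≈ 0.0865.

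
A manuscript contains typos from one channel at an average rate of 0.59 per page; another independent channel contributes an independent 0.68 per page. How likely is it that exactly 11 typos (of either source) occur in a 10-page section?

Independent Poisson processes superpose: combined rate λ = 0.59 + 0.68 = 1.27 per page.
Over the interval, μ = 1.27 × 10 = 12.7 (a 10-page section = 10 pages).
P(N = 11) = e^(−12.7) · 12.7^11/11! ≈ 0.1060.

0.1060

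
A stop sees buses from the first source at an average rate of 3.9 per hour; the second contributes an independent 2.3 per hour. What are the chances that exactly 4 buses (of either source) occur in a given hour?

0.1249

Independent Poisson processes superpose: combined rate λ = 3.9 + 2.3 = 6.2 per hour.
So μ = 6.2.
P(N = 4) = e^(−6.2) · 6.2^4/4! ≈ 0.1249.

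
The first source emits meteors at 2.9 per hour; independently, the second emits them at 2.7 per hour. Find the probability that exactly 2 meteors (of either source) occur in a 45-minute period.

Independent Poisson processes superpose: combined rate λ = 2.9 + 2.7 = 5.6 per hour.
Over the interval, μ = 5.6 × 0.75 = 4.2 (a 45-minute period = 0.75 hours).
P(N = 2) = e^(−4.2) · 4.2^2/2! ≈ 0.1323.

0.1323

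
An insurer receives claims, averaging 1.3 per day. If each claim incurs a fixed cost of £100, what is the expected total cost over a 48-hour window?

E[N] = 1.3 × 2 = 2.6 (a 48-hour window = 2 days); E[cost] = 2.6 × £100 = £260.

£260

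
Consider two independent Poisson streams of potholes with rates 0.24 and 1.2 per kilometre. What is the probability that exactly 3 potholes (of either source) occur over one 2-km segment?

0.2235

Independent Poisson processes superpose: combined rate λ = 0.24 + 1.2 = 1.44 per kilometre.
Over the interval, μ = 1.44 × 2 = 2.88 (a 2-km segment = 2 kilometres).
P(N = 3) = e^(−2.88) · 2.88^3/3! ≈ 0.2235.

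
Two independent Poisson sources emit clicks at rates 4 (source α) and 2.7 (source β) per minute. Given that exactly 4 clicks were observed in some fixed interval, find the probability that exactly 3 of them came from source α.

Given the total, each event is independently from source α with probability p = λ_α/(λ_α+λ_β) = 4/6.7 ≈ 0.5970.
So K ~ Binomial(4, 4/6.7): P(K = 3) = C(4,3) · (4/6.7)^3 · (2.7/6.7)^1 ≈ 0.3430.

0.3430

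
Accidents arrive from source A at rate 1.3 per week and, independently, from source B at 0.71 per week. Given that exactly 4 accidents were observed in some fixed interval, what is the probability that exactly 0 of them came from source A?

Given the total, each event is independently from source A with probability p = λ_A/(λ_A+λ_B) = 1.3/2.01 ≈ 0.6468.
So K ~ Binomial(4, 1.3/2.01): P(K = 0) = C(4,0) · (1.3/2.01)^0 · (0.71/2.01)^4 ≈ 0.0156.

0.0156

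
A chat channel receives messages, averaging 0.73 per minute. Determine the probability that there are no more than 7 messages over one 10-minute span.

0.5541

Over the interval, μ = 0.73 × 10 = 7.3 (a 10-minute span = 10 minutes).
P(N ≤ 7) = Σ_{j=0}^{7} e^(−μ) μ^j/j! ≈ 0.5541.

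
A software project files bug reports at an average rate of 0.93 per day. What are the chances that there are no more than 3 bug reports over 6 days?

Over the interval, μ = 0.93 × 6 = 5.58 (6 days).
P(N ≤ 3) = Σ_{j=0}^{3} e^(−μ) μ^j/j! ≈ 0.1928.

0.1928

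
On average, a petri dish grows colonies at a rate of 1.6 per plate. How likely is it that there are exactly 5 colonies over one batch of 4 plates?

Over the interval, μ = 1.6 × 4 = 6.4 (a batch of 4 plates = 4 plates).
P(N = 5) = e^(−μ) μ^5/5! = e^(−6.4) · 6.4^5/120 ≈ 0.1487.

0.1487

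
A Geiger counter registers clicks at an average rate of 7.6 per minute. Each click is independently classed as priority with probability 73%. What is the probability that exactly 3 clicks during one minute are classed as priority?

Thinning: the clicks that are classed as priority themselves form a Poisson process with rate 0.73 × 7.6 = 5.548 per minute.
So μ = 5.548.
P(N = 3) = e^(−5.548) · 5.548^3/3! ≈ 0.1109.

0.1109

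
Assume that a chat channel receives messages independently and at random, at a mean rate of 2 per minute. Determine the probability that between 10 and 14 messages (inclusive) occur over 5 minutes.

0.4586

Over the interval, μ = 2 × 5 = 10 (5 minutes).
P(10 ≤ N ≤ 14) = Σ_{j=10}^{14} e^(−10) · 10^j/j! ≈ 0.4586.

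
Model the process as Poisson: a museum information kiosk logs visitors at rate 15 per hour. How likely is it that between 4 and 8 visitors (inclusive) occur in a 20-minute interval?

0.6669

Over the interval, μ = 15 × 1/3 = 5 (a 20-minute interval = 1/3 hours).
P(4 ≤ N ≤ 8) = Σ_{j=4}^{8} e^(−5) · 5^j/j! ≈ 0.6669.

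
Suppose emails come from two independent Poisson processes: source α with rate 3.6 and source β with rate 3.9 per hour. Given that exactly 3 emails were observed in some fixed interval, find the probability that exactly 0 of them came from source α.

Given the total, each event is independently from source α with probability p = λ_α/(λ_α+λ_β) = 3.6/7.5 = 0.4800.
So K ~ Binomial(3, 3.6/7.5): P(K = 0) = C(3,0) · (3.6/7.5)^0 · (3.9/7.5)^3 ≈ 0.1406.

0.1406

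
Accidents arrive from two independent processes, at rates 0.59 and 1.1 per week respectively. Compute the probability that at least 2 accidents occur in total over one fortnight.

Independent Poisson processes superpose: combined rate λ = 0.59 + 1.1 = 1.69 per week.
Over the interval, μ = 1.69 × 2 = 3.38 (a fortnight = 2 weeks).
P(N ≥ 2) = 1 − P(N ≤ 1) ≈ 0.8509.

0.8509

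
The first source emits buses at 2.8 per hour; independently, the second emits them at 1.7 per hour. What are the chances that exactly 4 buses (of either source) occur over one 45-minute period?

0.1850

Independent Poisson processes superpose: combined rate λ = 2.8 + 1.7 = 4.5 per hour.
Over the interval, μ = 4.5 × 0.75 = 3.375 (a 45-minute period = 0.75 hours).
P(N = 4) = e^(−3.375) · 3.375^4/4! ≈ 0.1850.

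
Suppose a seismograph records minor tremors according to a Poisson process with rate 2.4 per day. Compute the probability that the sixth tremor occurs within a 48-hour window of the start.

Over the interval, μ = 2.4 × 2 = 4.8 (a 48-hour window = 2 days).
The sixth arrival falls in the interval iff at least 6 events occur there: P(S_6 ≤ t) = P(N ≥ 6) = 1 − P(N ≤ 5) ≈ 0.3490.

0.3490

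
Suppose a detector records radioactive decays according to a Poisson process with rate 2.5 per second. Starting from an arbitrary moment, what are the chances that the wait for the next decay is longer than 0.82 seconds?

The wait for the next event is exponential with rate λ = 2.5 per second.
P(T > 0.82) = e^(−λt) = e^(−2.5 × 0.82) = e^(−2.05) ≈ 0.1287.

0.1287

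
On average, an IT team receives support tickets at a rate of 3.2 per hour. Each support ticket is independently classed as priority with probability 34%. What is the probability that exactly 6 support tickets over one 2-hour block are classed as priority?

Thinning: the support tickets that are classed as priority themselves form a Poisson process with rate 0.34 × 3.2 = 1.088 per hour.
Over the interval, μ = 1.088 × 2 = 2.176 (a 2-hour block = 2 hours).
P(N = 6) = e^(−2.176) · 2.176^6/6! ≈ 0.0167.

0.0167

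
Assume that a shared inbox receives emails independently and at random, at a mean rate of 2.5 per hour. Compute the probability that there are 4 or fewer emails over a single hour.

With mean μ = 2.5 per hour,
P(N ≤ 4) = Σ_{j=0}^{4} e^(−μ) μ^j/j! ≈ 0.8912.

0.8912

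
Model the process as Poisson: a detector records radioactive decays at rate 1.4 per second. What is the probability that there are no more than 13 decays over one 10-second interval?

Over the interval, μ = 1.4 × 10 = 14 (a 10-second interval = 10 seconds).
P(N ≤ 13) = Σ_{j=0}^{13} e^(−μ) μ^j/j! ≈ 0.4644.

0.4644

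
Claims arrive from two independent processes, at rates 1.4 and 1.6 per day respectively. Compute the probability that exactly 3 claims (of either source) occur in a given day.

Independent Poisson processes superpose: combined rate λ = 1.4 + 1.6 = 3 per day.
So μ = 3.
P(N = 3) = e^(−3) · 3^3/3! ≈ 0.2240.

0.2240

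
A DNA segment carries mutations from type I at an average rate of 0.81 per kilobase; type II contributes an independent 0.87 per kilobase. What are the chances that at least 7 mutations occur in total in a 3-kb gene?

Independent Poisson processes superpose: combined rate λ = 0.81 + 0.87 = 1.68 per kilobase.
Over the interval, μ = 1.68 × 3 = 5.04 (a 3-kb gene = 3 kilobases).
P(N ≥ 7) = 1 − P(N ≤ 6) ≈ 0.2437.

0.2437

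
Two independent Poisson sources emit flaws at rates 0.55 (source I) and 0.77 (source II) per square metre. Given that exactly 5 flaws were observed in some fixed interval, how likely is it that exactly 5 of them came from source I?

0.0126

Given the total, each event is independently from source I with probability p = λ_I/(λ_I+λ_II) = 0.55/1.32 ≈ 0.4167.
So K ~ Binomial(5, 0.55/1.32): P(K = 5) = C(5,5) · (0.55/1.32)^5 · (0.77/1.32)^0 ≈ 0.0126.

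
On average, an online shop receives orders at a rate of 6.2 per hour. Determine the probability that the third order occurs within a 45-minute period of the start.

Over the interval, μ = 6.2 × 0.75 = 4.65 (a 45-minute period = 0.75 hours).
The third arrival falls in the interval iff at least 3 events occur there: P(S_3 ≤ t) = P(N ≥ 3) = 1 − P(N ≤ 2) ≈ 0.8426.

0.8426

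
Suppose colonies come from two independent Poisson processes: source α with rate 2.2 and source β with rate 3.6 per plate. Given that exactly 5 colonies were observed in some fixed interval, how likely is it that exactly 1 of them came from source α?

0.2815

Given the total, each event is independently from source α with probability p = λ_α/(λ_α+λ_β) = 2.2/5.8 ≈ 0.3793.
So K ~ Binomial(5, 2.2/5.8): P(K = 1) = C(5,1) · (2.2/5.8)^1 · (3.6/5.8)^4 ≈ 0.2815.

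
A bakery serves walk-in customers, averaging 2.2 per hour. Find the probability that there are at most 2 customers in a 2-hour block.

Over the interval, μ = 2.2 × 2 = 4.4 (a 2-hour block = 2 hours).
P(N ≤ 2) = Σ_{j=0}^{2} e^(−μ) μ^j/j! ≈ 0.1851.

0.1851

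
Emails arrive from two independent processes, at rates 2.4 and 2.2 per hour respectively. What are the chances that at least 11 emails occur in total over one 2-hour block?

Independent Poisson processes superpose: combined rate λ = 2.4 + 2.2 = 4.6 per hour.
Over the interval, μ = 4.6 × 2 = 9.2 (a 2-hour block = 2 hours).
P(N ≥ 11) = 1 − P(N ≤ 10) ≈ 0.3180.

0.3180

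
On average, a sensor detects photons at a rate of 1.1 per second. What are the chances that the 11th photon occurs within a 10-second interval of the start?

0.5401

Over the interval, μ = 1.1 × 10 = 11 (a 10-second interval = 10 seconds).
The 11th arrival falls in the interval iff at least 11 events occur there: P(S_11 ≤ t) = P(N ≥ 11) = 1 − P(N ≤ 10) ≈ 0.5401.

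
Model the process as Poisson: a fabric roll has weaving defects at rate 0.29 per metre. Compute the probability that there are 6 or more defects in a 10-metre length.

Over the interval, μ = 0.29 × 10 = 2.9 (a 10-metre length = 10 metres).
P(N ≥ 6) = 1 − P(N ≤ 5) = 1 − Σ_{j=0}^{5} e^(−μ) μ^j/j! ≈ 0.0742.

0.0742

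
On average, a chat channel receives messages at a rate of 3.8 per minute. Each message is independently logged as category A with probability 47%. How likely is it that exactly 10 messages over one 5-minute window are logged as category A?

0.1176

Thinning: the messages that are logged as category A themselves form a Poisson process with rate 0.47 × 3.8 = 1.786 per minute.
Over the interval, μ = 1.786 × 5 = 8.93 (a 5-minute window = 5 minutes).
P(N = 10) = e^(−8.93) · 8.93^10/10! ≈ 0.1176.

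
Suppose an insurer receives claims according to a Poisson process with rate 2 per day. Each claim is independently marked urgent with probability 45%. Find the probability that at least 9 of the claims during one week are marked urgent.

Thinning: the claims that are marked urgent themselves form a Poisson process with rate 0.45 × 2 = 0.9 per day.
Over the interval, μ = 0.9 × 7 = 6.3 (a week = 7 days).
P(N ≥ 9) = 1 − P(N ≤ 8) ≈ 0.1852.

0.1852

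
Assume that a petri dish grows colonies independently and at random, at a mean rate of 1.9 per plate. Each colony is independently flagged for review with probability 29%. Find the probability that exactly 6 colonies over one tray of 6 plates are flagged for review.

Thinning: the colonies that are flagged for review themselves form a Poisson process with rate 0.29 × 1.9 = 0.551 per plate.
Over the interval, μ = 0.551 × 6 = 3.306 (a tray of 6 plates = 6 plates).
P(N = 6) = e^(−3.306) · 3.306^6/6! ≈ 0.0665.

0.0665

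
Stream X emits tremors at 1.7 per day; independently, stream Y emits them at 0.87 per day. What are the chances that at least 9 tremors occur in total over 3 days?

Independent Poisson processes superpose: combined rate λ = 1.7 + 0.87 = 2.57 per day.
Over the interval, μ = 2.57 × 3 = 7.71 (3 days).
P(N ≥ 9) = 1 − P(N ≤ 8) ≈ 0.3670.

0.3670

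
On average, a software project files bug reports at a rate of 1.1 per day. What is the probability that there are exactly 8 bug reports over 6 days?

Over the interval, μ = 1.1 × 6 = 6.6 (6 days).
P(N = 8) = e^(−μ) μ^8/8! = e^(−6.6) · 6.6^8/40320 ≈ 0.1215.

0.1215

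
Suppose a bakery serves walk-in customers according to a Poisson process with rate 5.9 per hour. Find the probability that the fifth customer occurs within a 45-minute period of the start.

Over the interval, μ = 5.9 × 0.75 = 4.425 (a 45-minute period = 0.75 hours).
The fifth arrival falls in the interval iff at least 5 events occur there: P(S_5 ≤ t) = P(N ≥ 5) = 1 − P(N ≤ 4) ≈ 0.4536.

0.4536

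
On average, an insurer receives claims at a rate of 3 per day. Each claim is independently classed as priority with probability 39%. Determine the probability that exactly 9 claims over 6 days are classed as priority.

Thinning: the claims that are classed as priority themselves form a Poisson process with rate 0.39 × 3 = 1.17 per day.
Over the interval, μ = 1.17 × 6 = 7.02 (6 days).
P(N = 9) = e^(−7.02) · 7.02^9/9! ≈ 0.1020.

0.1020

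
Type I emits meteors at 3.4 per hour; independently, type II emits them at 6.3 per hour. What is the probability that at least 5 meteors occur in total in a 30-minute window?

Independent Poisson processes superpose: combined rate λ = 3.4 + 6.3 = 9.7 per hour.
Over the interval, μ = 9.7 × 0.5 = 4.85 (a 30-minute window = 0.5 hours).
P(N ≥ 5) = 1 − P(N ≤ 4) ≈ 0.5328.

0.5328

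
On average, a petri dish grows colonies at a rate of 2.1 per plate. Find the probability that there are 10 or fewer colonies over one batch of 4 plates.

0.7743

Over the interval, μ = 2.1 × 4 = 8.4 (a batch of 4 plates = 4 plates).
P(N ≤ 10) = Σ_{j=0}^{10} e^(−μ) μ^j/j! ≈ 0.7743.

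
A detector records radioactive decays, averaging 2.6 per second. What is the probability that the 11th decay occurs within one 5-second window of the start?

0.7483

Over the interval, μ = 2.6 × 5 = 13 (a 5-second window = 5 seconds).
The 11th arrival falls in the interval iff at least 11 events occur there: P(S_11 ≤ t) = P(N ≥ 11) = 1 − P(N ≤ 10) ≈ 0.7483.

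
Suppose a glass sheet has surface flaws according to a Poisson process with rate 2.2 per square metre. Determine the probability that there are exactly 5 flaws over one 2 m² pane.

Over the interval, μ = 2.2 × 2 = 4.4 (a 2 m² pane = 2 square metres).
P(N = 5) = e^(−μ) μ^5/5! = e^(−4.4) · 4.4^5/120 ≈ 0.1687.

0.1687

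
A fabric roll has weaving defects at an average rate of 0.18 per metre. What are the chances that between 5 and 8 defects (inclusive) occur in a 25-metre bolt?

Over the interval, μ = 0.18 × 25 = 4.5 (a 25-metre bolt = 25 metres).
P(5 ≤ N ≤ 8) = Σ_{j=5}^{8} e^(−4.5) · 4.5^j/j! ≈ 0.4276.

0.4276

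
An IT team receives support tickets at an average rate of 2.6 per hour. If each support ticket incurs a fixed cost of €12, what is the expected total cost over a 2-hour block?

E[N] = 2.6 × 2 = 5.2 (a 2-hour block = 2 hours); E[cost] = 5.2 × €12 = €62.4.

€62.4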